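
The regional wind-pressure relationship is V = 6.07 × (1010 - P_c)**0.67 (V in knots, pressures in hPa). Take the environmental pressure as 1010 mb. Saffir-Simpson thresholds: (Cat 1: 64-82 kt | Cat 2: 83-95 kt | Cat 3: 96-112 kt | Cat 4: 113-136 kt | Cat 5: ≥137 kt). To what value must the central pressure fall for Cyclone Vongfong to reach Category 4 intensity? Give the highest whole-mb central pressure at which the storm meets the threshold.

Category 4 begins at V = 113 kt.
Required ΔP = (113/6.07)^(1/0.67) = 18.616^1.493 ≈ 78.59 mb.
P_c ≤ 1010 − 78.59 = 931.41, so the highest integer P_c is 931 mb.

931 mb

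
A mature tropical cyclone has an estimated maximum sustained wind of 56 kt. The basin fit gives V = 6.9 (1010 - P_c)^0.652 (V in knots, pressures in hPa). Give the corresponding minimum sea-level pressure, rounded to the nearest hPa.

ΔP = (V / 6.9)^(1/0.652) = (56/6.9)^1.534.
56/6.9 = 8.116; 8.116^1.534 ≈ 24.81 hPa.
P_c = 1010 − 24.81 = 985.19 ≈ 985 hPa.

985 hPa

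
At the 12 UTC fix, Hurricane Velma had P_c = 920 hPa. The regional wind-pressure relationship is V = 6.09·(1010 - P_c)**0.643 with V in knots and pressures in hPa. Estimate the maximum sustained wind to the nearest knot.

ΔP = 1010 − 920 = 90 hPa.
90^0.643 ≈ 18.054.
V ≈ 6.09 × 18.054 ≈ 109.9 kt.

110 kt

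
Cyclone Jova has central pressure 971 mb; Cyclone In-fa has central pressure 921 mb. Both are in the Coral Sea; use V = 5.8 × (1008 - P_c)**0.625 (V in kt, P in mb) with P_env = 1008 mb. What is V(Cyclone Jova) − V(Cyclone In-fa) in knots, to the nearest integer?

-39 kt

Cyclone Jova: ΔP = 37; V ≈ 5.8 × 37^0.625 ≈ 55.41 kt.
Cyclone In-fa: ΔP = 87; V ≈ 5.8 × 87^0.625 ≈ 94.54 kt.
Difference ≈ 55.41 − 94.54 = -39.13 → -39 kt.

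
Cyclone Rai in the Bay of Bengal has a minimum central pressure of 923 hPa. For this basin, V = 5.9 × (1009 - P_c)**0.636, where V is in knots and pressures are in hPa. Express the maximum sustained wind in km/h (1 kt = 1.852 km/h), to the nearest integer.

186 km/h

ΔP = 1009 − 923 = 86 hPa.
V ≈ 5.9 × 86^0.636 = 5.9 × 16.996 ≈ 100.275 kt.
100.275 × 1.852 ≈ 185.71 km/h → 186 km/h.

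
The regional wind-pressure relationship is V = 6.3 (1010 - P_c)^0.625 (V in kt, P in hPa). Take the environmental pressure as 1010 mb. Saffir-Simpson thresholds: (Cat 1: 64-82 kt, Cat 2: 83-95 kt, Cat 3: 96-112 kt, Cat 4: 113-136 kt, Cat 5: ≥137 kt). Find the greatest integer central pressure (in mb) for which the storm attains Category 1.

969 mb

Category 1 begins at V = 64 kt.
Required ΔP = (64/6.3)^(1/0.625) = 10.159^1.600 ≈ 40.83 mb.
P_c ≤ 1010 − 40.83 = 969.17, so the highest integer P_c is 969 mb.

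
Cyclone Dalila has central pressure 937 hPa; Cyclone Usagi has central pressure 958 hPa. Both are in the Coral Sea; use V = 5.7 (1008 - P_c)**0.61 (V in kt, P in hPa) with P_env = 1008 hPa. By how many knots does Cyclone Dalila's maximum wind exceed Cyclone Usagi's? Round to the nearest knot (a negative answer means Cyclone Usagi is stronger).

Cyclone Dalila: ΔP = 71; V ≈ 5.7 × 71^0.61 ≈ 76.76 kt.
Cyclone Usagi: ΔP = 50; V ≈ 5.7 × 50^0.61 ≈ 61.98 kt.
Difference ≈ 76.76 − 61.98 = 14.78 → 15 kt.

15 kt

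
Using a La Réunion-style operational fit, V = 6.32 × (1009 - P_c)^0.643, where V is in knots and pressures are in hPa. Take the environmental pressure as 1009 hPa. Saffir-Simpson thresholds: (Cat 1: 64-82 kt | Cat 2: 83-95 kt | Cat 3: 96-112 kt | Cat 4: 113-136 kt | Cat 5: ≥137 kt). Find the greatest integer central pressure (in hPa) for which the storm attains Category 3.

940 hPa

Category 3 begins at V = 96 kt.
Required ΔP = (96/6.32)^(1/0.643) = 15.190^1.555 ≈ 68.80 hPa.
P_c ≤ 1009 − 68.80 = 940.20, so the highest integer P_c is 940 hPa.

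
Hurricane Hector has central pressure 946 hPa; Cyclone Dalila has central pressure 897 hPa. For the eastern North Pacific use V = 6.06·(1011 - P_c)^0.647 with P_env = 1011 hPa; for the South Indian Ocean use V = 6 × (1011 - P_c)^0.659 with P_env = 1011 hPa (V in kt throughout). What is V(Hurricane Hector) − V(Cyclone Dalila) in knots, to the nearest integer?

Hurricane Hector: ΔP = 65; V ≈ 6.06 × 65^0.647 ≈ 90.25 kt.
Cyclone Dalila: ΔP = 114; V ≈ 6 × 114^0.659 ≈ 136.04 kt.
Difference ≈ 90.25 − 136.04 = -45.79 → -46 kt.

-46 kt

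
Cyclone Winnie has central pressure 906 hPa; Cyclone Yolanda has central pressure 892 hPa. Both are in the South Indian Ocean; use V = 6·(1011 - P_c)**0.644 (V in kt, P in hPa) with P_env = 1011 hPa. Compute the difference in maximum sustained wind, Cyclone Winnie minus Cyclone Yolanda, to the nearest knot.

Cyclone Winnie: ΔP = 105; V ≈ 6 × 105^0.644 ≈ 120.17 kt.
Cyclone Yolanda: ΔP = 119; V ≈ 6 × 119^0.644 ≈ 130.26 kt.
Difference ≈ 120.17 − 130.26 = -10.09 → -10 kt.

-10 kt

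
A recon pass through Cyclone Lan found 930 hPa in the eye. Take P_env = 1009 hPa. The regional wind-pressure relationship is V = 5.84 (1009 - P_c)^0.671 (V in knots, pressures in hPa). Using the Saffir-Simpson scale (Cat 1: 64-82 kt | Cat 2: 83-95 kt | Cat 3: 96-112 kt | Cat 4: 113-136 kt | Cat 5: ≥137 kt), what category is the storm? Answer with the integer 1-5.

3

ΔP = 1009 − 930 = 79 hPa.
V ≈ 5.84 × 79^0.671 = 5.84 × 18.76 ≈ 110 kt.
110 kt falls in the Category 3 band.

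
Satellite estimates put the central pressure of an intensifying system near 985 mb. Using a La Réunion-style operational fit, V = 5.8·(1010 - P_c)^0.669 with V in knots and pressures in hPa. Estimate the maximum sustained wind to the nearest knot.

ΔP = 1010 − 985 = 25 mb.
25^0.669 ≈ 8.614.
V ≈ 5.8 × 8.614 ≈ 50.0 kt.

50 kt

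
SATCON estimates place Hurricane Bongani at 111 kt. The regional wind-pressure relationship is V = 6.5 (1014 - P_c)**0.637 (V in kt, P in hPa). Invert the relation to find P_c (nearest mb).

ΔP = (V / 6.5)^(1/0.637) = (111/6.5)^1.570.
111/6.5 = 17.077; 17.077^1.570 ≈ 86.04 mb.
P_c = 1014 − 86.04 = 927.96 ≈ 928 mb.

928 mb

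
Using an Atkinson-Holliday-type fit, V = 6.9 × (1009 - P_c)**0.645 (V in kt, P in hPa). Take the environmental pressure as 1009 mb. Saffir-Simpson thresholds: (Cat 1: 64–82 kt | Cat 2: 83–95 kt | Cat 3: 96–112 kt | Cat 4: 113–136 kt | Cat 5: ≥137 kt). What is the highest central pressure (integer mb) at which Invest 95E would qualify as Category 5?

Category 5 begins at V = 137 kt.
Required ΔP = (137/6.9)^(1/0.645) = 19.855^1.550 ≈ 102.85 mb.
P_c ≤ 1009 − 102.85 = 906.15, so the highest integer P_c is 906 mb.

906 mb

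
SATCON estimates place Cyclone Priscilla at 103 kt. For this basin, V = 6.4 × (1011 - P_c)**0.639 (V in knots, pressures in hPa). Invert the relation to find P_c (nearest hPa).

ΔP = (V / 6.4)^(1/0.639) = (103/6.4)^1.565.
103/6.4 = 16.094; 16.094^1.565 ≈ 77.33 hPa.
P_c = 1011 − 77.33 = 933.67 ≈ 934 hPa.

934 hPa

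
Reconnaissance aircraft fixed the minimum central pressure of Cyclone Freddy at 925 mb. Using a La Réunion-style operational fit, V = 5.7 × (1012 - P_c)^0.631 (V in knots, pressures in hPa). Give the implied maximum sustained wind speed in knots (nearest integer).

95 kt

ΔP = 1012 − 925 = 87 mb.
87^0.631 ≈ 16.743.
V ≈ 5.7 × 16.743 ≈ 95.4 kt.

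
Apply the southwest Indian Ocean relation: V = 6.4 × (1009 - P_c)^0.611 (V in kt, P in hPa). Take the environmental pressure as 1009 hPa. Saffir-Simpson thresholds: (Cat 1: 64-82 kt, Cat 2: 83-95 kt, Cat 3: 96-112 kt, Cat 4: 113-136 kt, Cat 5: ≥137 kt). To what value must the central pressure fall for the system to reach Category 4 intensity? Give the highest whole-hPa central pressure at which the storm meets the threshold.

Category 4 begins at V = 113 kt.
Required ΔP = (113/6.4)^(1/0.611) = 17.656^1.637 ≈ 109.84 hPa.
P_c ≤ 1009 − 109.84 = 899.16, so the highest integer P_c is 899 hPa.

899 hPa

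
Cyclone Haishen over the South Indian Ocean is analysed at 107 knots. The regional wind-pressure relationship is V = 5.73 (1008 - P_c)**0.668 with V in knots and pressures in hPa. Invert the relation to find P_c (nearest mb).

ΔP = (V / 5.73)^(1/0.668) = (107/5.73)^1.497.
107/5.73 = 18.674; 18.674^1.497 ≈ 79.99 mb.
P_c = 1008 − 79.99 = 928.01 ≈ 928 mb.

928 mb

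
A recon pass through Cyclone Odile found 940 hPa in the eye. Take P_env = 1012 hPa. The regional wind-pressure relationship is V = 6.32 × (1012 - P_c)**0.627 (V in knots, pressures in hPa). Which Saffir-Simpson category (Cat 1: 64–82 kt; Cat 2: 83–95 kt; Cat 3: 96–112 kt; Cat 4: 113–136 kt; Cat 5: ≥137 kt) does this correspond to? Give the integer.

ΔP = 1012 − 940 = 72 hPa.
V ≈ 6.32 × 72^0.627 = 6.32 × 14.61 ≈ 92 kt.
92 kt falls in the Category 2 band.

2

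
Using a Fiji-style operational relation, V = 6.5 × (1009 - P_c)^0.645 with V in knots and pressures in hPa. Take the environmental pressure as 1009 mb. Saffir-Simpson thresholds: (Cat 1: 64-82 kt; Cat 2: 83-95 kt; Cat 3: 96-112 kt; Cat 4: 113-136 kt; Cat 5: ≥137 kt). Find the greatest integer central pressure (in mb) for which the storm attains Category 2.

Category 2 begins at V = 83 kt.
Required ΔP = (83/6.5)^(1/0.645) = 12.769^1.550 ≈ 51.88 mb.
P_c ≤ 1009 − 51.88 = 957.12, so the highest integer P_c is 957 mb.

957 mb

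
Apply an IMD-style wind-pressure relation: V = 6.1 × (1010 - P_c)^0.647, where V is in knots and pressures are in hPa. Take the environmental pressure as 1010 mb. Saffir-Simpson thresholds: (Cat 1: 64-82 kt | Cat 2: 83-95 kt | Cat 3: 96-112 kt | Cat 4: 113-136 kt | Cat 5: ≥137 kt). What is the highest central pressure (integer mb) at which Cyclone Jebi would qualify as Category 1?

972 mb

Category 1 begins at V = 64 kt.
Required ΔP = (64/6.1)^(1/0.647) = 10.492^1.546 ≈ 37.83 mb.
P_c ≤ 1010 − 37.83 = 972.17, so the highest integer P_c is 972 mb.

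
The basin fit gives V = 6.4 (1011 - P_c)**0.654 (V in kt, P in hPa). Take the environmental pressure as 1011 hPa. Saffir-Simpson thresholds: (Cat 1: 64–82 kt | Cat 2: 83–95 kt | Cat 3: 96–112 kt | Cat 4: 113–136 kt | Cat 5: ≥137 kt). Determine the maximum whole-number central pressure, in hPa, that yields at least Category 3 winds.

948 hPa

Category 3 begins at V = 96 kt.
Required ΔP = (96/6.4)^(1/0.654) = 15.000^1.529 ≈ 62.85 hPa.
P_c ≤ 1011 − 62.85 = 948.15, so the highest integer P_c is 948 hPa.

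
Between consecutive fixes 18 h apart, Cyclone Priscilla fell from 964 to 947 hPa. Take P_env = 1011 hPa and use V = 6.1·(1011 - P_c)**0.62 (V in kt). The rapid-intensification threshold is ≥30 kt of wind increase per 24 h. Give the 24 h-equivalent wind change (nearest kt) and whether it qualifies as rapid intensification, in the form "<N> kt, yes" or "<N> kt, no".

19 kt, no

V₁: ΔP = 47, V ≈ 6.1 × 47^0.62 ≈ 66.38 kt.
V₂: ΔP = 64, V ≈ 6.1 × 64^0.62 ≈ 80.38 kt.
ΔV over 18 h = 14.00 kt → 24 h equivalent = 14.00 × 24/18 ≈ 18.67 kt.
19 kt < 30 kt ⇒ not rapid intensification.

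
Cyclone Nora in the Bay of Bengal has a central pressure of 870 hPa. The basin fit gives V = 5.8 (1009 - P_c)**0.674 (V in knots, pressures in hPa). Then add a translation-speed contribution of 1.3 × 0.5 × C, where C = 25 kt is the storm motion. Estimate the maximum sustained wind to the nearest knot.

178 kt

ΔP = 1009 − 870 = 139 hPa.
139^0.674 ≈ 27.822.
V ≈ 5.8 × 27.822 ≈ 161.4 kt.
Translation term: 1.3 × 0.5 × 25 = 16.25 kt.
Corrected V ≈ 177.65 kt → 178 kt.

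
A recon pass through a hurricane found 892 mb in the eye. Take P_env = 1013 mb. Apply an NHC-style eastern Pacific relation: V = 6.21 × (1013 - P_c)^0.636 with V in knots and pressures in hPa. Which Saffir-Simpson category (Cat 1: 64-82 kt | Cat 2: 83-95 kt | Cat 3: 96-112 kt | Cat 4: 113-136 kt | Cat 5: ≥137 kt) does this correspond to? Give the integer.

ΔP = 1013 − 892 = 121 mb.
V ≈ 6.21 × 121^0.636 = 6.21 × 21.12 ≈ 131 kt.
131 kt falls in the Category 4 band.

4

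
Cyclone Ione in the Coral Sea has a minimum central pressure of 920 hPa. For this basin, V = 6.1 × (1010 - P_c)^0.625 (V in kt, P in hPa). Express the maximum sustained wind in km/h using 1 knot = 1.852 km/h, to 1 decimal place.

188.1 km/h

ΔP = 1010 − 920 = 90 hPa.
V ≈ 6.1 × 90^0.625 = 6.1 × 16.650 ≈ 101.562 kt.
101.562 × 1.852 ≈ 188.09 km/h → 188.1 km/h.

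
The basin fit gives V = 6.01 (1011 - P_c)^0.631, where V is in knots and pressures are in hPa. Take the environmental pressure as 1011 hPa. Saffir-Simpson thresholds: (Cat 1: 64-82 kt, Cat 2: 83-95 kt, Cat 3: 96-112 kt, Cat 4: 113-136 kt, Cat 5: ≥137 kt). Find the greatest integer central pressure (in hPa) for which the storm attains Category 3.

930 hPa

Category 3 begins at V = 96 kt.
Required ΔP = (96/6.01)^(1/0.631) = 15.973^1.585 ≈ 80.75 hPa.
P_c ≤ 1011 − 80.75 = 930.25, so the highest integer P_c is 930 hPa.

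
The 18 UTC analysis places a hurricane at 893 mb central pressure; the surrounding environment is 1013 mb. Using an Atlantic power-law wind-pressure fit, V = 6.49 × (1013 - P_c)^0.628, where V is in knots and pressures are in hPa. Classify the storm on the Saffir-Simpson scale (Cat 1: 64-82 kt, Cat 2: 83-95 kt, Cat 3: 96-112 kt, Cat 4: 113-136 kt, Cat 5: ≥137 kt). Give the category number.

4

ΔP = 1013 − 893 = 120 mb.
V ≈ 6.49 × 120^0.628 = 6.49 × 20.22 ≈ 131 kt.
131 kt falls in the Category 4 band.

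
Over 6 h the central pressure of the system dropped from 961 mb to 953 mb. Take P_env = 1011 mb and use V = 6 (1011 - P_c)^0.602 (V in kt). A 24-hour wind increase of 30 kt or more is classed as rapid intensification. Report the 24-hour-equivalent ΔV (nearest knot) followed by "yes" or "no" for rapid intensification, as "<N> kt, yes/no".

V₁: ΔP = 50, V ≈ 6 × 50^0.602 ≈ 63.23 kt.
V₂: ΔP = 58, V ≈ 6 × 58^0.602 ≈ 69.14 kt.
ΔV over 6 h = 5.91 kt → 24 h equivalent = 5.91 × 24/6 ≈ 23.64 kt.
24 kt < 30 kt ⇒ not rapid intensification.

24 kt, no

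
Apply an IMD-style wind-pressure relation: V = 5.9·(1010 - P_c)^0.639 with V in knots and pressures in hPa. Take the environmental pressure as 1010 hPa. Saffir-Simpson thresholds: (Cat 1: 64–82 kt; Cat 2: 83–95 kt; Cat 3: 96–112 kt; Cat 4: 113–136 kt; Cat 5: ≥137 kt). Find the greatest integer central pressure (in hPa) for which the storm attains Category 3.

Category 3 begins at V = 96 kt.
Required ΔP = (96/5.9)^(1/0.639) = 16.271^1.565 ≈ 78.67 hPa.
P_c ≤ 1010 − 78.67 = 931.33, so the highest integer P_c is 931 hPa.

931 hPa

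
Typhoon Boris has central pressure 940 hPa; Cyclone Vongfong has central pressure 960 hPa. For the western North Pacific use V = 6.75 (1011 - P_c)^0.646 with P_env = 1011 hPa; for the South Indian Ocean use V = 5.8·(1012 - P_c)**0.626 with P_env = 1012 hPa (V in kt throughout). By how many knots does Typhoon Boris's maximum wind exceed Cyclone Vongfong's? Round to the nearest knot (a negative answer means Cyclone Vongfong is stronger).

37 kt

Typhoon Boris: ΔP = 71; V ≈ 6.75 × 71^0.646 ≈ 105.98 kt.
Cyclone Vongfong: ΔP = 52; V ≈ 5.8 × 52^0.626 ≈ 68.81 kt.
Difference ≈ 105.98 − 68.81 = 37.17 → 37 kt.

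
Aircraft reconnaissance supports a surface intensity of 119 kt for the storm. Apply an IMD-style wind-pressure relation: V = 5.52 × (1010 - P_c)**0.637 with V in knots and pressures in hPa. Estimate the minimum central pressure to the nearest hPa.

886 hPa

ΔP = (V / 5.52)^(1/0.637) = (119/5.52)^1.570.
119/5.52 = 21.558; 21.558^1.570 ≈ 124.04 hPa.
P_c = 1010 − 124.04 = 885.96 ≈ 886 hPa.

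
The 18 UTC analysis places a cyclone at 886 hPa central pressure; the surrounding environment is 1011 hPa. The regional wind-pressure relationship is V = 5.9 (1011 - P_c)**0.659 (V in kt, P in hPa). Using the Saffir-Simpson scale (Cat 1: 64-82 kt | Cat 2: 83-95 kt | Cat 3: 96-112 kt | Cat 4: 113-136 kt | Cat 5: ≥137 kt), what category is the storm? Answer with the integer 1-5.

ΔP = 1011 − 886 = 125 hPa.
V ≈ 5.9 × 125^0.659 = 5.9 × 24.09 ≈ 142 kt.
142 kt falls in the Category 5 band.

5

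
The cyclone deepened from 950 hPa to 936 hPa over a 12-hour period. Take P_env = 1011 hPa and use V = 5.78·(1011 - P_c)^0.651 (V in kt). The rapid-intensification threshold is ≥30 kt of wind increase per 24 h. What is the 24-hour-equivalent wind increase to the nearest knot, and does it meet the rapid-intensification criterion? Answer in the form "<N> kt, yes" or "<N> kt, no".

V₁: ΔP = 61, V ≈ 5.78 × 61^0.651 ≈ 83.98 kt.
V₂: ΔP = 75, V ≈ 5.78 × 75^0.651 ≈ 96.07 kt.
ΔV over 12 h = 12.09 kt → 24 h equivalent = 12.09 × 24/12 ≈ 24.18 kt.
24 kt < 30 kt ⇒ not rapid intensification.

24 kt, no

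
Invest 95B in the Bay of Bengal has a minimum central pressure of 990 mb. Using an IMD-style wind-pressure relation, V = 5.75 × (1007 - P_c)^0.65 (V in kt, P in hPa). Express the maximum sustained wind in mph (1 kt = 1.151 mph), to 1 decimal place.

ΔP = 1007 − 990 = 17 mb.
V ≈ 5.75 × 17^0.65 = 5.75 × 6.307 ≈ 36.263 kt.
36.263 × 1.151 ≈ 41.74 mph → 41.7 mph.

41.7 mph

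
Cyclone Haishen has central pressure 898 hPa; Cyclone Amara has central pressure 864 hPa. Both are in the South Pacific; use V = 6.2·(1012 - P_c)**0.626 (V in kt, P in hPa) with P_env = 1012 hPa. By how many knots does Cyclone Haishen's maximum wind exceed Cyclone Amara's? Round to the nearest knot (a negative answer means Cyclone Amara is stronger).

Cyclone Haishen: ΔP = 114; V ≈ 6.2 × 114^0.626 ≈ 120.23 kt.
Cyclone Amara: ΔP = 148; V ≈ 6.2 × 148^0.626 ≈ 141.57 kt.
Difference ≈ 120.23 − 141.57 = -21.34 → -21 kt.

-21 kt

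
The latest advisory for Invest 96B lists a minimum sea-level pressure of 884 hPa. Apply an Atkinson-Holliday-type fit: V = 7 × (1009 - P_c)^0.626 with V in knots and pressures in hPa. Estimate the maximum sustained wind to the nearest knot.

ΔP = 1009 − 884 = 125 hPa.
125^0.626 ≈ 20.543.
V ≈ 7 × 20.543 ≈ 143.8 kt.

144 kt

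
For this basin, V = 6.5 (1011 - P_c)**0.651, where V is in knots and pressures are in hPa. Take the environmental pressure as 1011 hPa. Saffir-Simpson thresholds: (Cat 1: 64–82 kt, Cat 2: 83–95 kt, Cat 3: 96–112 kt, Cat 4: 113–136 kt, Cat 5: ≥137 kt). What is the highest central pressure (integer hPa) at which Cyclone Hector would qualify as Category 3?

Category 3 begins at V = 96 kt.
Required ΔP = (96/6.5)^(1/0.651) = 14.769^1.536 ≈ 62.55 hPa.
P_c ≤ 1011 − 62.55 = 948.45, so the highest integer P_c is 948 hPa.

948 hPa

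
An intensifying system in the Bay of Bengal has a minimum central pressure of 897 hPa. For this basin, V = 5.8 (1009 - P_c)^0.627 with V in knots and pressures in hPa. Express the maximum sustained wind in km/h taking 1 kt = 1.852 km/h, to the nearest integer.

207 km/h

ΔP = 1009 − 897 = 112 hPa.
V ≈ 5.8 × 112^0.627 = 5.8 × 19.269 ≈ 111.760 kt.
111.760 × 1.852 ≈ 206.98 km/h → 207 km/h.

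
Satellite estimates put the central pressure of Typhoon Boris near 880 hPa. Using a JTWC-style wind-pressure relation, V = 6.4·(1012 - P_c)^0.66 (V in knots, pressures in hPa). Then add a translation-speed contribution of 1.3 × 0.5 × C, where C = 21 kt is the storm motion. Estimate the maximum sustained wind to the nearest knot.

174 kt

ΔP = 1012 − 880 = 132 hPa.
132^0.66 ≈ 25.095.
V ≈ 6.4 × 25.095 ≈ 160.6 kt.
Translation term: 1.3 × 0.5 × 21 = 13.65 kt.
Corrected V ≈ 174.25 kt → 174 kt.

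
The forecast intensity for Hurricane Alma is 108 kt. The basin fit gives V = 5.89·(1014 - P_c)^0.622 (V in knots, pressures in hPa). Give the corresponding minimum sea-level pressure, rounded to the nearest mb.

907 mb

ΔP = (V / 5.89)^(1/0.622) = (108/5.89)^1.608.
108/5.89 = 18.336; 18.336^1.608 ≈ 107.41 mb.
P_c = 1014 − 107.41 = 906.59 ≈ 907 mb.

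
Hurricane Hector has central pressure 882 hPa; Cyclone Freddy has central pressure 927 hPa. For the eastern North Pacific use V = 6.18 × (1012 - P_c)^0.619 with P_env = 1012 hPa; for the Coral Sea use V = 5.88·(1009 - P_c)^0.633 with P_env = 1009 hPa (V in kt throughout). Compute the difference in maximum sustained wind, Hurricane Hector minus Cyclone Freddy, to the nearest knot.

Hurricane Hector: ΔP = 130; V ≈ 6.18 × 130^0.619 ≈ 125.75 kt.
Cyclone Freddy: ΔP = 82; V ≈ 5.88 × 82^0.633 ≈ 95.68 kt.
Difference ≈ 125.75 − 95.68 = 30.07 → 30 kt.

30 kt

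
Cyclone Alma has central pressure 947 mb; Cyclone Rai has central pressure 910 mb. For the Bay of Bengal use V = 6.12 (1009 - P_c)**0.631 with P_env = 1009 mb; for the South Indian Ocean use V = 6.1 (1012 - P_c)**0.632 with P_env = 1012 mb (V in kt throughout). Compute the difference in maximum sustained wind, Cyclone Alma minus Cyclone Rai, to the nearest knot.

Cyclone Alma: ΔP = 62; V ≈ 6.12 × 62^0.631 ≈ 82.75 kt.
Cyclone Rai: ΔP = 102; V ≈ 6.1 × 102^0.632 ≈ 113.44 kt.
Difference ≈ 82.75 − 113.44 = -30.69 → -31 kt.

-31 kt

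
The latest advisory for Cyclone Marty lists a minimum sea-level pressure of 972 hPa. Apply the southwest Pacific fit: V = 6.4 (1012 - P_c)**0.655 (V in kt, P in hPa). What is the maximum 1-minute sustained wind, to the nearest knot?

72 kt

ΔP = 1012 − 972 = 40 hPa.
40^0.655 ≈ 11.203.
V ≈ 6.4 × 11.203 ≈ 71.7 kt.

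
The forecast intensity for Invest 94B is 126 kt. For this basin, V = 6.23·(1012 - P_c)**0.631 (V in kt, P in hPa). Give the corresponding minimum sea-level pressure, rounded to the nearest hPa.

ΔP = (V / 6.23)^(1/0.631) = (126/6.23)^1.585.
126/6.23 = 20.225; 20.225^1.585 ≈ 117.37 hPa.
P_c = 1012 − 117.37 = 894.63 ≈ 895 hPa.

895 hPa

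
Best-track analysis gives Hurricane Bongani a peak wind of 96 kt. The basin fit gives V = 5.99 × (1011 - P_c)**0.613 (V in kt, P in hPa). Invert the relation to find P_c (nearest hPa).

919 hPa

ΔP = (V / 5.99)^(1/0.613) = (96/5.99)^1.631.
96/5.99 = 16.027; 16.027^1.631 ≈ 92.36 hPa.
P_c = 1011 − 92.36 = 918.64 ≈ 919 hPa.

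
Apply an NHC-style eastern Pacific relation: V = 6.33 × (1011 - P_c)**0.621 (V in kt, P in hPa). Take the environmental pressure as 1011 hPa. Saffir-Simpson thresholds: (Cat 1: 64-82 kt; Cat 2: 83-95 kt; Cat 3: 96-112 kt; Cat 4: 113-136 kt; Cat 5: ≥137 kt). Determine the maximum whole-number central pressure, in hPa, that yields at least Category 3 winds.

931 hPa

Category 3 begins at V = 96 kt.
Required ΔP = (96/6.33)^(1/0.621) = 15.166^1.610 ≈ 79.72 hPa.
P_c ≤ 1011 − 79.72 = 931.28, so the highest integer P_c is 931 hPa.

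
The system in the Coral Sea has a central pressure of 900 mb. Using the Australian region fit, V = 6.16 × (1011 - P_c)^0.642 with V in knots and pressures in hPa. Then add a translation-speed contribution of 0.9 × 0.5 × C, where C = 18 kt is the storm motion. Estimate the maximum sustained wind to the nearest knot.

ΔP = 1011 − 900 = 111 mb.
111^0.642 ≈ 20.564.
V ≈ 6.16 × 20.564 ≈ 126.7 kt.
Translation term: 0.9 × 0.5 × 18 = 8.1 kt.
Corrected V ≈ 134.8 kt → 135 kt.

135 kt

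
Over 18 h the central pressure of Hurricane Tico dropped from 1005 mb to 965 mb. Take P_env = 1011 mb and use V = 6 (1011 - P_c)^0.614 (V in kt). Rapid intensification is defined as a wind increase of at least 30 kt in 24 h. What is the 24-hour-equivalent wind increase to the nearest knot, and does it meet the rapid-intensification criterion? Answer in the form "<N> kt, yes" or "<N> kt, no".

60 kt, yes

V₁: ΔP = 6, V ≈ 6 × 6^0.614 ≈ 18.03 kt.
V₂: ΔP = 46, V ≈ 6 × 46^0.614 ≈ 62.96 kt.
ΔV over 18 h = 44.93 kt → 24 h equivalent = 44.93 × 24/18 ≈ 59.91 kt.
60 kt ≥ 30 kt ⇒ rapid intensification.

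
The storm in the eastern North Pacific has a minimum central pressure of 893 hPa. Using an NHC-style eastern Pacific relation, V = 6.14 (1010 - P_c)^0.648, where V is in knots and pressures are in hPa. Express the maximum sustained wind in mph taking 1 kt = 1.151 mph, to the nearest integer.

ΔP = 1010 − 893 = 117 hPa.
V ≈ 6.14 × 117^0.648 = 6.14 × 21.887 ≈ 134.386 kt.
134.386 × 1.151 ≈ 154.68 mph → 155 mph.

155 mph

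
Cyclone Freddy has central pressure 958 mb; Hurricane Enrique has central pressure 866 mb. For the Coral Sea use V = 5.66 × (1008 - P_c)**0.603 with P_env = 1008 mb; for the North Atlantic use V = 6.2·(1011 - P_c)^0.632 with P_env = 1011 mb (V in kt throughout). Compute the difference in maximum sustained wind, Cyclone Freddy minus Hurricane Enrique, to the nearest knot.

Cyclone Freddy: ΔP = 50; V ≈ 5.66 × 50^0.603 ≈ 59.88 kt.
Hurricane Enrique: ΔP = 145; V ≈ 6.2 × 145^0.632 ≈ 144.00 kt.
Difference ≈ 59.88 − 144.00 = -84.12 → -84 kt.

-84 kt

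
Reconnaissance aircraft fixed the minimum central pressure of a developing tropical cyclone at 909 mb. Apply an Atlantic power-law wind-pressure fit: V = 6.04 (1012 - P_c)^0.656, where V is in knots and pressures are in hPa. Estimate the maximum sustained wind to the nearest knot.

126 kt

ΔP = 1012 − 909 = 103 mb.
103^0.656 ≈ 20.913.
V ≈ 6.04 × 20.913 ≈ 126.3 kt.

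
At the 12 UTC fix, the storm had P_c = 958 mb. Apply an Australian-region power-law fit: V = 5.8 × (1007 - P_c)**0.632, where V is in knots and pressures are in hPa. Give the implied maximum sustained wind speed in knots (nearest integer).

ΔP = 1007 − 958 = 49 mb.
49^0.632 ≈ 11.700.
V ≈ 5.8 × 11.700 ≈ 67.9 kt.

68 kt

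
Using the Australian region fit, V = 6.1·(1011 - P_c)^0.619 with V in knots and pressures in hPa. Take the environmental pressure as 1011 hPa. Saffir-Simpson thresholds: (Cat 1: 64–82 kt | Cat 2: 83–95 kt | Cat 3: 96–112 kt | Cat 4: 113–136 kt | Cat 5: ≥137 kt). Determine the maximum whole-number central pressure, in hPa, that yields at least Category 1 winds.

Category 1 begins at V = 64 kt.
Required ΔP = (64/6.1)^(1/0.619) = 10.492^1.616 ≈ 44.59 hPa.
P_c ≤ 1011 − 44.59 = 966.41, so the highest integer P_c is 966 hPa.

966 hPa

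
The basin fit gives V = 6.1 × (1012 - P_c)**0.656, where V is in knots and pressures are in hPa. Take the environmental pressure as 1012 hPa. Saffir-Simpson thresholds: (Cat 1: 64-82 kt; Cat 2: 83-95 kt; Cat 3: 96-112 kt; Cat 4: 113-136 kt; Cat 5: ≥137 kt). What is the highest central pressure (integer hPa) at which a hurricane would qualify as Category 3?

945 hPa

Category 3 begins at V = 96 kt.
Required ΔP = (96/6.1)^(1/0.656) = 15.738^1.524 ≈ 66.77 hPa.
P_c ≤ 1012 − 66.77 = 945.23, so the highest integer P_c is 945 hPa.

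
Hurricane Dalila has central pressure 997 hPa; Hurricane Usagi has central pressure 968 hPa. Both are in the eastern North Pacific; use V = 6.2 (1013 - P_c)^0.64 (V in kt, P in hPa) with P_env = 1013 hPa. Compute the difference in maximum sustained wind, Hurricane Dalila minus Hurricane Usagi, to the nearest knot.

Hurricane Dalila: ΔP = 16; V ≈ 6.2 × 16^0.64 ≈ 36.56 kt.
Hurricane Usagi: ΔP = 45; V ≈ 6.2 × 45^0.64 ≈ 70.87 kt.
Difference ≈ 36.56 − 70.87 = -34.31 → -34 kt.

-34 kt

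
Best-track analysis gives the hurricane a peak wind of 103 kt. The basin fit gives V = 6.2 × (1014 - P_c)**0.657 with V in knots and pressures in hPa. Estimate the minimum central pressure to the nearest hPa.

ΔP = (V / 6.2)^(1/0.657) = (103/6.2)^1.522.
103/6.2 = 16.613; 16.613^1.522 ≈ 72.04 hPa.
P_c = 1014 − 72.04 = 941.96 ≈ 942 hPa.

942 hPa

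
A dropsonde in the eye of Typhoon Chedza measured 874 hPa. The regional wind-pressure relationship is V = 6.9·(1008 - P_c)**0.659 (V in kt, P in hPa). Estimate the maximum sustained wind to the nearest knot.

174 kt

ΔP = 1008 − 874 = 134 hPa.
134^0.659 ≈ 25.221.
V ≈ 6.9 × 25.221 ≈ 174.0 kt.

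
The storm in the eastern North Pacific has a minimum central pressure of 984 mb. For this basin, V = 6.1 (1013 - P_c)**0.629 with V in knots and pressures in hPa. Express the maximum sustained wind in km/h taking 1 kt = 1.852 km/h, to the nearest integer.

ΔP = 1013 − 984 = 29 mb.
V ≈ 6.1 × 29^0.629 = 6.1 × 8.315 ≈ 50.720 kt.
50.720 × 1.852 ≈ 93.93 km/h → 94 km/h.

94 km/h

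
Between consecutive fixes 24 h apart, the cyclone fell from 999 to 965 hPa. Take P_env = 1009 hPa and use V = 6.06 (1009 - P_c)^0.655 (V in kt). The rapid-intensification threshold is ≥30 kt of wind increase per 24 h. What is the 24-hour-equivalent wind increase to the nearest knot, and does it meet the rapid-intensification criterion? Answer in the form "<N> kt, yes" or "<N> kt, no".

45 kt, yes

V₁: ΔP = 10, V ≈ 6.06 × 10^0.655 ≈ 27.38 kt.
V₂: ΔP = 44, V ≈ 6.06 × 44^0.655 ≈ 72.27 kt.
ΔV over 24 h = 44.89 kt → 24 h equivalent = 44.89 × 24/24 ≈ 44.89 kt.
45 kt ≥ 30 kt ⇒ rapid intensification.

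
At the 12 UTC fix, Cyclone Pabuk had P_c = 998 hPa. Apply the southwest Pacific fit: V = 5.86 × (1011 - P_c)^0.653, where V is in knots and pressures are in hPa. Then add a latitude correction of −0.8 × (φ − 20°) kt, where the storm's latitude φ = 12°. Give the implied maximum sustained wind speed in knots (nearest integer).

38 kt

ΔP = 1011 − 998 = 13 hPa.
13^0.653 ≈ 5.338.
V ≈ 5.86 × 5.338 ≈ 31.3 kt.
Latitude correction: −0.8 × (12 − 20) = 6.4 kt.
Corrected V ≈ 37.7 kt → 38 kt.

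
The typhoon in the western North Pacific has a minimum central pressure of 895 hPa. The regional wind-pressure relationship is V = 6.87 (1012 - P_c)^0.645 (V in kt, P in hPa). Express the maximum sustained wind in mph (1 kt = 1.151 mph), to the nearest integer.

171 mph

ΔP = 1012 − 895 = 117 hPa.
V ≈ 6.87 × 117^0.645 = 6.87 × 21.576 ≈ 148.230 kt.
148.230 × 1.151 ≈ 170.61 mph → 171 mph.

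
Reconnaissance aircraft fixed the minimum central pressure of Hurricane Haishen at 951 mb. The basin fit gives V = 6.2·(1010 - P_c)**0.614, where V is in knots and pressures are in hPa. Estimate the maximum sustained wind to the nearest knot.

ΔP = 1010 − 951 = 59 mb.
59^0.614 ≈ 12.227.
V ≈ 6.2 × 12.227 ≈ 75.8 kt.

76 kt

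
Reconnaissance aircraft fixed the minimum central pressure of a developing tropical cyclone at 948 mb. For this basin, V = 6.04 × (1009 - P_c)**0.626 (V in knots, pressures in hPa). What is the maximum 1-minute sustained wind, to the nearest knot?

ΔP = 1009 − 948 = 61 mb.
61^0.626 ≈ 13.110.
V ≈ 6.04 × 13.110 ≈ 79.2 kt.

79 kt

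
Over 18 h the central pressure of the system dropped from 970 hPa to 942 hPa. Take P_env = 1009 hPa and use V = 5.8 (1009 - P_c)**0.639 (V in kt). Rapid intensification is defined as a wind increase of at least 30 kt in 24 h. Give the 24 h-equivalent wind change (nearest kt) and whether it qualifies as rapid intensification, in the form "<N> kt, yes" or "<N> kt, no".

V₁: ΔP = 39, V ≈ 5.8 × 39^0.639 ≈ 60.27 kt.
V₂: ΔP = 67, V ≈ 5.8 × 67^0.639 ≈ 85.17 kt.
ΔV over 18 h = 24.90 kt → 24 h equivalent = 24.90 × 24/18 ≈ 33.20 kt.
33 kt ≥ 30 kt ⇒ rapid intensification.

33 kt, yes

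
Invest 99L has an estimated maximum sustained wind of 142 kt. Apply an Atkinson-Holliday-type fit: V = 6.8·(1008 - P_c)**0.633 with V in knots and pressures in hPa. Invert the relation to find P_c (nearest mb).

ΔP = (V / 6.8)^(1/0.633) = (142/6.8)^1.580.
142/6.8 = 20.882; 20.882^1.580 ≈ 121.61 mb.
P_c = 1008 − 121.61 = 886.39 ≈ 886 mb.

886 mb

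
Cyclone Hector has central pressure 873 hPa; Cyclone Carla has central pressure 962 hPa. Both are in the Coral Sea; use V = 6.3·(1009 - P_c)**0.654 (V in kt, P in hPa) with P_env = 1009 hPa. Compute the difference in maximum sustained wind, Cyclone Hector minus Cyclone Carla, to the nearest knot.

78 kt

Cyclone Hector: ΔP = 136; V ≈ 6.3 × 136^0.654 ≈ 156.56 kt.
Cyclone Carla: ΔP = 47; V ≈ 6.3 × 47^0.654 ≈ 78.14 kt.
Difference ≈ 156.56 − 78.14 = 78.42 → 78 kt.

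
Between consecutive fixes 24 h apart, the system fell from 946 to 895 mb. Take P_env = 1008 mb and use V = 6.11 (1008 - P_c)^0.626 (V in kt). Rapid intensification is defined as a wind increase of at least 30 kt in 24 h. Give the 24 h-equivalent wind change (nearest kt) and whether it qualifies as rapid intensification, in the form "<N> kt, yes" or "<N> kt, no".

37 kt, yes

V₁: ΔP = 62, V ≈ 6.11 × 62^0.626 ≈ 80.92 kt.
V₂: ΔP = 113, V ≈ 6.11 × 113^0.626 ≈ 117.83 kt.
ΔV over 24 h = 36.91 kt → 24 h equivalent = 36.91 × 24/24 ≈ 36.91 kt.
37 kt ≥ 30 kt ⇒ rapid intensification.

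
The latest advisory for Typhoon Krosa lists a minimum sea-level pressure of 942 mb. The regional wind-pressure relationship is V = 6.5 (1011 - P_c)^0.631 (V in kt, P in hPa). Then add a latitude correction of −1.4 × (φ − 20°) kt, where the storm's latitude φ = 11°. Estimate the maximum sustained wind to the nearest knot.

107 kt

ΔP = 1011 − 942 = 69 mb.
69^0.631 ≈ 14.465.
V ≈ 6.5 × 14.465 ≈ 94.0 kt.
Latitude correction: −1.4 × (11 − 20) = 12.6 kt.
Corrected V ≈ 106.6 kt → 107 kt.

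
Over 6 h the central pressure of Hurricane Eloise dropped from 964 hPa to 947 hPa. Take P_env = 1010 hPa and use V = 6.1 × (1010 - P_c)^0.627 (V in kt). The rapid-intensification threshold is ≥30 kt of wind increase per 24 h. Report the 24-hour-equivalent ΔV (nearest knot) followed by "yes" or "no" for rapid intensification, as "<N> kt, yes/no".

59 kt, yes

V₁: ΔP = 46, V ≈ 6.1 × 46^0.627 ≈ 67.28 kt.
V₂: ΔP = 63, V ≈ 6.1 × 63^0.627 ≈ 81.94 kt.
ΔV over 6 h = 14.66 kt → 24 h equivalent = 14.66 × 24/6 ≈ 58.64 kt.
59 kt ≥ 30 kt ⇒ rapid intensification.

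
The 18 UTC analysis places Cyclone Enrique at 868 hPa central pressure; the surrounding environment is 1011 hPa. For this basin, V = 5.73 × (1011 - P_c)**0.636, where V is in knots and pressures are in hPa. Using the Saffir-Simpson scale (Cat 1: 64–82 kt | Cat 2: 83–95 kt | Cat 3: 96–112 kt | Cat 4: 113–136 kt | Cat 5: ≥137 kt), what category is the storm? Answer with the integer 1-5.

ΔP = 1011 − 868 = 143 hPa.
V ≈ 5.73 × 143^0.636 = 5.73 × 23.49 ≈ 135 kt.
135 kt falls in the Category 4 band.

4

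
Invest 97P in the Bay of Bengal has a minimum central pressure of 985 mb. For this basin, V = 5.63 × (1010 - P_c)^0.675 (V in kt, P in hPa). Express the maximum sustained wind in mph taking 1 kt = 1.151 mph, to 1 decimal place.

56.9 mph

ΔP = 1010 − 985 = 25 mb.
V ≈ 5.63 × 25^0.675 = 5.63 × 8.782 ≈ 49.444 kt.
49.444 × 1.151 ≈ 56.91 mph → 56.9 mph.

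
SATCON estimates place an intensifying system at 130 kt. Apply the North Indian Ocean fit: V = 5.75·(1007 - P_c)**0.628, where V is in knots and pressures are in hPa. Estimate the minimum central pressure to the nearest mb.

ΔP = (V / 5.75)^(1/0.628) = (130/5.75)^1.592.
130/5.75 = 22.609; 22.609^1.592 ≈ 143.38 mb.
P_c = 1007 − 143.38 = 863.62 ≈ 864 mb.

864 mb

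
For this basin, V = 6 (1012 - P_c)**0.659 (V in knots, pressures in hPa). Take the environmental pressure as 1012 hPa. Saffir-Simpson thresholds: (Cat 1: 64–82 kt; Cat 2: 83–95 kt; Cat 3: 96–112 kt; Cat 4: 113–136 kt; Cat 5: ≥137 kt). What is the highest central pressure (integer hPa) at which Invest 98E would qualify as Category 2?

Category 2 begins at V = 83 kt.
Required ΔP = (83/6)^(1/0.659) = 13.833^1.517 ≈ 53.86 hPa.
P_c ≤ 1012 − 53.86 = 958.14, so the highest integer P_c is 958 hPa.

958 hPa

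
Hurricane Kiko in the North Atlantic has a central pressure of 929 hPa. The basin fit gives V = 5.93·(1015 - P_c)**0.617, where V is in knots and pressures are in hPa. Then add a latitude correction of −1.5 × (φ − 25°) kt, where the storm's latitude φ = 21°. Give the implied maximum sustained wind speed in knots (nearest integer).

ΔP = 1015 − 929 = 86 hPa.
86^0.617 ≈ 15.617.
V ≈ 5.93 × 15.617 ≈ 92.6 kt.
Latitude correction: −1.5 × (21 − 25) = 6 kt.
Corrected V ≈ 98.6 kt → 99 kt.

99 kt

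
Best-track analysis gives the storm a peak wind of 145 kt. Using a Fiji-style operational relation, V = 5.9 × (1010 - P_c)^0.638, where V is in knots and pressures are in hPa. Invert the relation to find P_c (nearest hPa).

ΔP = (V / 5.9)^(1/0.638) = (145/5.9)^1.567.
145/5.9 = 24.576; 24.576^1.567 ≈ 151.18 hPa.
P_c = 1010 − 151.18 = 858.82 ≈ 859 hPa.

859 hPa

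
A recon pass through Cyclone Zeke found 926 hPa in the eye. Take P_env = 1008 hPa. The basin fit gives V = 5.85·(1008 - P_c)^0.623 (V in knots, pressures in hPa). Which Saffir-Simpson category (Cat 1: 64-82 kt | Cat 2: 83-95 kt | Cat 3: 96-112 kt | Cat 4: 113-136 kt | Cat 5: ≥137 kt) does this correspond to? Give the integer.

2

ΔP = 1008 − 926 = 82 hPa.
V ≈ 5.85 × 82^0.623 = 5.85 × 15.57 ≈ 91 kt.
91 kt falls in the Category 2 band.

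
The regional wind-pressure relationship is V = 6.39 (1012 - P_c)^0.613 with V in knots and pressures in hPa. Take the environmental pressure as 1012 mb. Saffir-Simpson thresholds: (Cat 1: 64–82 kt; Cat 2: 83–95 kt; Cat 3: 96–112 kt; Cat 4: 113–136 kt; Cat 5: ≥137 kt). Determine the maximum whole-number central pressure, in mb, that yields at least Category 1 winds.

Category 1 begins at V = 64 kt.
Required ΔP = (64/6.39)^(1/0.613) = 10.016^1.631 ≈ 42.90 mb.
P_c ≤ 1012 − 42.90 = 969.10, so the highest integer P_c is 969 mb.

969 mb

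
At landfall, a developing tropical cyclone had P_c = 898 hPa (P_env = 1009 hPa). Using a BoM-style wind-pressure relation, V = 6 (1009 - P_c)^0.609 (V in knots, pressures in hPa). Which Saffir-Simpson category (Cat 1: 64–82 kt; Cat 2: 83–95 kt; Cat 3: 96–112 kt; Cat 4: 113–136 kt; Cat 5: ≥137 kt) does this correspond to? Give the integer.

ΔP = 1009 − 898 = 111 hPa.
V ≈ 6 × 111^0.609 = 6 × 17.60 ≈ 106 kt.
106 kt falls in the Category 3 band.

3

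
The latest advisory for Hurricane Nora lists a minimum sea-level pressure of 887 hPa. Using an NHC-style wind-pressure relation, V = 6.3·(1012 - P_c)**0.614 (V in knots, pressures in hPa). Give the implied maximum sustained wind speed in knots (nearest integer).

ΔP = 1012 − 887 = 125 hPa.
125^0.614 ≈ 19.387.
V ≈ 6.3 × 19.387 ≈ 122.1 kt.

122 kt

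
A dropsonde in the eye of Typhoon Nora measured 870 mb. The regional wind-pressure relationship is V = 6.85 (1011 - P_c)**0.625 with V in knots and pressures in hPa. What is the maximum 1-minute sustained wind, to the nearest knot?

ΔP = 1011 − 870 = 141 mb.
141^0.625 ≈ 22.043.
V ≈ 6.85 × 22.043 ≈ 151.0 kt.

151 kt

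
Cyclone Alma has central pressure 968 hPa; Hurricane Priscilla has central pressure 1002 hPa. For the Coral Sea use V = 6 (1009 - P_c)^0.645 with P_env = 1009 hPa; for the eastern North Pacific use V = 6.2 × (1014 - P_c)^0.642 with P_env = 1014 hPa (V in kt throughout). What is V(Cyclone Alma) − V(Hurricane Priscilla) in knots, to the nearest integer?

35 kt

Cyclone Alma: ΔP = 41; V ≈ 6 × 41^0.645 ≈ 65.83 kt.
Hurricane Priscilla: ΔP = 12; V ≈ 6.2 × 12^0.642 ≈ 30.57 kt.
Difference ≈ 65.83 − 30.57 = 35.26 → 35 kt.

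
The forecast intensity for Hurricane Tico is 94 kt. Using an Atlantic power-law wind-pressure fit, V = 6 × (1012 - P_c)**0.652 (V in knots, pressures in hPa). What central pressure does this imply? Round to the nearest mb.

944 mb

ΔP = (V / 6)^(1/0.652) = (94/6)^1.534.
94/6 = 15.667; 15.667^1.534 ≈ 68.04 mb.
P_c = 1012 − 68.04 = 943.96 ≈ 944 mb.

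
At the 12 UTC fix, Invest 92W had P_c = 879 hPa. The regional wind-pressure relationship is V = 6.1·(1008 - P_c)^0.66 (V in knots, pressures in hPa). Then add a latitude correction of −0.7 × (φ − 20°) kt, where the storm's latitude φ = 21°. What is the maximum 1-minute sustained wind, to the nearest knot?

150 kt

ΔP = 1008 − 879 = 129 hPa.
129^0.66 ≈ 24.717.
V ≈ 6.1 × 24.717 ≈ 150.8 kt.
Latitude correction: −0.7 × (21 − 20) = -0.7 kt.
Corrected V ≈ 150.1 kt → 150 kt.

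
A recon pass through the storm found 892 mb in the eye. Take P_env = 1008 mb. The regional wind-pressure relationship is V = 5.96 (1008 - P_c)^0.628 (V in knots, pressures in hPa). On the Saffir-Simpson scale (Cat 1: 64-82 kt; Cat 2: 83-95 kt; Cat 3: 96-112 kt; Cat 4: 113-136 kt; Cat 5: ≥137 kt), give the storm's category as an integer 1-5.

4

ΔP = 1008 − 892 = 116 mb.
V ≈ 5.96 × 116^0.628 = 5.96 × 19.79 ≈ 118 kt.
118 kt falls in the Category 4 band.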